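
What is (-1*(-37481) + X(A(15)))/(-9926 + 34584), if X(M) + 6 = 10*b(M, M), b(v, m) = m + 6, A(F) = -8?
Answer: 37455/24658 ≈ 1.5190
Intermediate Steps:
b(v, m) = 6 + m
X(M) = 54 + 10*M (X(M) = -6 + 10*(6 + M) = -6 + (60 + 10*M) = 54 + 10*M)
(-1*(-37481) + X(A(15)))/(-9926 + 34584) = (-1*(-37481) + (54 + 10*(-8)))/(-9926 + 34584) = (37481 + (54 - 80))/24658 = (37481 - 26)*(1/24658) = 37455*(1/24658) = 37455/24658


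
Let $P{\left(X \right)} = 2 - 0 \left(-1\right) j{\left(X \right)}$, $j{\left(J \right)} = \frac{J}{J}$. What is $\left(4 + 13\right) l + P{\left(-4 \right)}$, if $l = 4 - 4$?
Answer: $2$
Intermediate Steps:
$l = 0$ ($l = 4 - 4 = 0$)
$j{\left(J \right)} = 1$
$P{\left(X \right)} = 2$ ($P{\left(X \right)} = 2 - 0 \left(-1\right) 1 = 2 - 0 \cdot 1 = 2 - 0 = 2 + 0 = 2$)
$\left(4 + 13\right) l + P{\left(-4 \right)} = \left(4 + 13\right) 0 + 2 = 17 \cdot 0 + 2 = 0 + 2 = 2$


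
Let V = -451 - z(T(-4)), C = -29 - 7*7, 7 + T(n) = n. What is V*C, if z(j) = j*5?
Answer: 30888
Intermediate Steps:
T(n) = -7 + n
z(j) = 5*j
C = -78 (C = -29 - 1*49 = -29 - 49 = -78)
V = -396 (V = -451 - 5*(-7 - 4) = -451 - 5*(-11) = -451 - 1*(-55) = -451 + 55 = -396)
V*C = -396*(-78) = 30888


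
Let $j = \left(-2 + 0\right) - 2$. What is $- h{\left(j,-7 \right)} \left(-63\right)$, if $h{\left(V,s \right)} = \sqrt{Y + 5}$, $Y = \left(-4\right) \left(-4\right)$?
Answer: $63 \sqrt{21} \approx 288.7$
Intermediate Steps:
$Y = 16$
$j = -4$ ($j = -2 - 2 = -4$)
$h{\left(V,s \right)} = \sqrt{21}$ ($h{\left(V,s \right)} = \sqrt{16 + 5} = \sqrt{21}$)
$- h{\left(j,-7 \right)} \left(-63\right) = - \sqrt{21} \left(-63\right) = - \left(-63\right) \sqrt{21} = 63 \sqrt{21}$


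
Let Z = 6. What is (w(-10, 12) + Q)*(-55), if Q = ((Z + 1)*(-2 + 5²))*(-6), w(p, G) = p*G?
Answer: 59730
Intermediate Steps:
w(p, G) = G*p
Q = -966 (Q = ((6 + 1)*(-2 + 5²))*(-6) = (7*(-2 + 25))*(-6) = (7*23)*(-6) = 161*(-6) = -966)
(w(-10, 12) + Q)*(-55) = (12*(-10) - 966)*(-55) = (-120 - 966)*(-55) = -1086*(-55) = 59730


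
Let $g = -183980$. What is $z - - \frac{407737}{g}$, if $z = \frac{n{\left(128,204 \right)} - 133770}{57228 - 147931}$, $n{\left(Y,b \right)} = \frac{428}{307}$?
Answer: $- \frac{3798271848317}{5123074147580} \approx -0.7414$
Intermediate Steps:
$n{\left(Y,b \right)} = \frac{428}{307}$ ($n{\left(Y,b \right)} = 428 \cdot \frac{1}{307} = \frac{428}{307}$)
$z = \frac{41066962}{27845821}$ ($z = \frac{\frac{428}{307} - 133770}{57228 - 147931} = - \frac{41066962}{307 \left(-90703\right)} = \left(- \frac{41066962}{307}\right) \left(- \frac{1}{90703}\right) = \frac{41066962}{27845821} \approx 1.4748$)
$z - - \frac{407737}{g} = \frac{41066962}{27845821} - - \frac{407737}{-183980} = \frac{41066962}{27845821} - \left(-407737\right) \left(- \frac{1}{183980}\right) = \frac{41066962}{27845821} - \frac{407737}{183980} = - \frac{3798271848317}{5123074147580}$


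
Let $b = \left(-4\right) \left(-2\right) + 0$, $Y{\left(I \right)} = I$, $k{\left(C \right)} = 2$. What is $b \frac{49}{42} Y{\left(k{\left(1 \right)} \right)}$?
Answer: $\frac{56}{3} \approx 18.667$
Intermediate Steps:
$b = 8$ ($b = 8 + 0 = 8$)
$b \frac{49}{42} Y{\left(k{\left(1 \right)} \right)} = 8 \cdot \frac{49}{42} \cdot 2 = 8 \cdot 49 \cdot \frac{1}{42} \cdot 2 = 8 \cdot \frac{7}{6} \cdot 2 = \frac{28}{3} \cdot 2 = \frac{56}{3}$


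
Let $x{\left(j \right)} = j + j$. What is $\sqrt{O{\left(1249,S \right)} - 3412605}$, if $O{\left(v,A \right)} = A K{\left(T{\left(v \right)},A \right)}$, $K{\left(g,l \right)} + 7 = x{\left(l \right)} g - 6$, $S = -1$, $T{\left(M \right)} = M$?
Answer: $i \sqrt{3410094} \approx 1846.6 i$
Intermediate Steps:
$x{\left(j \right)} = 2 j$
$K{\left(g,l \right)} = -13 + 2 g l$ ($K{\left(g,l \right)} = -7 + \left(2 l g - 6\right) = -7 + \left(2 g l - 6\right) = -7 + \left(-6 + 2 g l\right) = -13 + 2 g l$)
$O{\left(v,A \right)} = A \left(-13 + 2 A v\right)$ ($O{\left(v,A \right)} = A \left(-13 + 2 v A\right) = A \left(-13 + 2 A v\right)$)
$\sqrt{O{\left(1249,S \right)} - 3412605} = \sqrt{- (-13 + 2 \left(-1\right) 1249) - 3412605} = \sqrt{- (-13 - 2498) - 3412605} = \sqrt{\left(-1\right) \left(-2511\right) - 3412605} = \sqrt{2511 - 3412605} = \sqrt{-3410094} = i \sqrt{3410094}$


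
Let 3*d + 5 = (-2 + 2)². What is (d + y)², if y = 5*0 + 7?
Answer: 256/9 ≈ 28.444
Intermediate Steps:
y = 7 (y = 0 + 7 = 7)
d = -5/3 (d = -5/3 + (-2 + 2)²/3 = -5/3 + (⅓)*0² = -5/3 + (⅓)*0 = -5/3 + 0 = -5/3 ≈ -1.6667)
(d + y)² = (-5/3 + 7)² = (16/3)² = 256/9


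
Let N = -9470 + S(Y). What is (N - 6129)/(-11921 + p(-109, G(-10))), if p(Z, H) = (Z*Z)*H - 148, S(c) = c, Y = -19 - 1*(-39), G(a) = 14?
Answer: -15579/154265 ≈ -0.10099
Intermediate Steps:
Y = 20 (Y = -19 + 39 = 20)
N = -9450 (N = -9470 + 20 = -9450)
p(Z, H) = -148 + H*Z² (p(Z, H) = Z²*H - 148 = H*Z² - 148 = -148 + H*Z²)
(N - 6129)/(-11921 + p(-109, G(-10))) = (-9450 - 6129)/(-11921 + (-148 + 14*(-109)²)) = -15579/(-11921 + (-148 + 14*11881)) = -15579/(-11921 + (-148 + 166334)) = -15579/(-11921 + 166186) = -15579/154265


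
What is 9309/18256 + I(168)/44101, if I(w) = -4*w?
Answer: 398268177/805107856 ≈ 0.49468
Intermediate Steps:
9309/18256 + I(168)/44101 = 9309/18256 - 4*168/44101 = 9309*(1/18256) - 672*1/44101 = 9309/18256 - 672/44101 = 398268177/805107856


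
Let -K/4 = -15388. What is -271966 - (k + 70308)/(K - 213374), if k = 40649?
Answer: -3753664645/13802 ≈ -2.7197e+5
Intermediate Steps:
K = 61552 (K = -4*(-15388) = 61552)
-271966 - (k + 70308)/(K - 213374) = -271966 - (40649 + 70308)/(61552 - 213374) = -271966 - 110957/(-151822) = -271966 - 110957*(-1)/151822 = -271966 - 1*(-10087/13802) = -271966 + 10087/13802 = -3753664645/13802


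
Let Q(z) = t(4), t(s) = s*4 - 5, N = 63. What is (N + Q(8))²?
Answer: 5476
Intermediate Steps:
t(s) = -5 + 4*s (t(s) = 4*s - 5 = -5 + 4*s)
Q(z) = 11 (Q(z) = -5 + 4*4 = -5 + 16 = 11)
(N + Q(8))² = (63 + 11)² = 74² = 5476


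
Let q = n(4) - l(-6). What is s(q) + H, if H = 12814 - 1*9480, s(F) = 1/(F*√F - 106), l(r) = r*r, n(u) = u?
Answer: 73354615/22002 + 32*I*√2/11001 ≈ 3334.0 + 0.0041137*I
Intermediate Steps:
l(r) = r²
q = -32 (q = 4 - 1*(-6)² = 4 - 1*36 = 4 - 36 = -32)
s(F) = 1/(-106 + F^(3/2)) (s(F) = 1/(F^(3/2) - 106) = 1/(-106 + F^(3/2)))
H = 3334 (H = 12814 - 9480 = 3334)
s(q) + H = 1/(-106 + (-32)^(3/2)) + 3334 = 1/(-106 - 128*I*√2) + 3334 = 3334 + 1/(-106 - 128*I*√2)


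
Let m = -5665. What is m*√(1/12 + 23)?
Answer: -5665*√831/6 ≈ -27218.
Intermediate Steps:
m*√(1/12 + 23) = -5665*√(1/12 + 23) = -5665*√831/6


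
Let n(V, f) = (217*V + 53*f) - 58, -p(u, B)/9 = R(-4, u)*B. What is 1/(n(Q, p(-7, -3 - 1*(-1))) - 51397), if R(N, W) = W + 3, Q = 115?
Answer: -1/30316 ≈ -3.2986e-5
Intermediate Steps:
R(N, W) = 3 + W
p(u, B) = -9*B*(3 + u) (p(u, B) = -9*(3 + u)*B = -9*B*(3 + u))
n(V, f) = -58 + 53*f + 217*V (n(V, f) = (53*f + 217*V) - 58 = -58 + 53*f + 217*V)
1/(n(Q, p(-7, -3 - 1*(-1))) - 51397) = 1/((-58 + 53*(-9*(-3 - 1*(-1))*(3 - 7)) + 217*115) - 51397) = 1/((-58 + 53*(-9*(-3 + 1)*(-4)) + 24955) - 51397) = 1/((-58 + 53*(-9*(-2)*(-4)) + 24955) - 51397) = 1/((-58 + 53*(-72) + 24955) - 51397) = 1/((-58 - 3816 + 24955) - 51397) = 1/(21081 - 51397) = 1/(-30316) = -1/30316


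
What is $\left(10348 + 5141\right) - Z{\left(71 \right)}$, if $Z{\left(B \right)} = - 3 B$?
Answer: $15702$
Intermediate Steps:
$\left(10348 + 5141\right) - Z{\left(71 \right)} = \left(10348 + 5141\right) - \left(-3\right) 71 = 15489 - -213 = 15489 + 213 = 15702$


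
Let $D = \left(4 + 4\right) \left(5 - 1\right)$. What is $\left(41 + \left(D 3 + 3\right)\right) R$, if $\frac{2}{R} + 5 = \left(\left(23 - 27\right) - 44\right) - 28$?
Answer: $- \frac{280}{81} \approx -3.4568$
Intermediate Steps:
$D = 32$ ($D = 8 \cdot 4 = 32$)
$R = - \frac{2}{81}$ ($R = \frac{2}{-5 + \left(\left(\left(23 - 27\right) - 44\right) - 28\right)} = \frac{2}{-5 - 76} = \frac{2}{-81} = 2 \left(- \frac{1}{81}\right) = - \frac{2}{81} \approx -0.024691$)
$\left(41 + \left(D 3 + 3\right)\right) R = \left(41 + \left(32 \cdot 3 + 3\right)\right) \left(- \frac{2}{81}\right) = \left(41 + \left(96 + 3\right)\right) \left(- \frac{2}{81}\right) = \left(41 + 99\right) \left(- \frac{2}{81}\right) = 140 \left(- \frac{2}{81}\right) = - \frac{280}{81}$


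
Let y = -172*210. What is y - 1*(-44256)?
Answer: 8136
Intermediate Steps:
y = -36120
y - 1*(-44256) = -36120 - 1*(-44256) = -36120 + 44256 = 8136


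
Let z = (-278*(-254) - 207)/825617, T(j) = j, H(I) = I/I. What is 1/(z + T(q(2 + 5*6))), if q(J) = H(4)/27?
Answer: 22291659/2726552 ≈ 8.1758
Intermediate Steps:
H(I) = 1
q(J) = 1/27
z = 70405/825617 (z = (70612 - 207)*(1/825617) = 70405*(1/825617) = 70405/825617 ≈ 0.085276)
1/(z + T(q(2 + 5*6))) = 1/(70405/825617 + 1/27) = 1/(2726552/22291659) = 22291659/2726552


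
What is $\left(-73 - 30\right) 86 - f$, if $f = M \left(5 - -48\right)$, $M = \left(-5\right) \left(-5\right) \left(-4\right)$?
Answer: $-3558$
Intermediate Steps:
$M = -100$ ($M = 25 \left(-4\right) = -100$)
$f = -5300$ ($f = - 100 \left(5 - -48\right) = - 100 \left(5 + 48\right) = \left(-100\right) 53 = -5300$)
$\left(-73 - 30\right) 86 - f = \left(-73 - 30\right) 86 - -5300 = \left(-103\right) 86 + 5300 = -8858 + 5300 = -3558$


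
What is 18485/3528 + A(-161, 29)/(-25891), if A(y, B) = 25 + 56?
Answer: 478309367/91343448 ≈ 5.2364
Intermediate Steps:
A(y, B) = 81
18485/3528 + A(-161, 29)/(-25891) = 18485/3528 + 81/(-25891) = 18485*(1/3528) + 81*(-1/25891) = 18485/3528 - 81/25891 = 478309367/91343448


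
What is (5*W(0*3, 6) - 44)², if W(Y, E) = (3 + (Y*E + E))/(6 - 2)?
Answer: 17161/16 ≈ 1072.6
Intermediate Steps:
W(Y, E) = ¾ + E/4 + E*Y/4 (W(Y, E) = (3 + (E*Y + E))/4 = (3 + (E + E*Y))*(¼) = (3 + E + E*Y)*(¼) = ¾ + E/4 + E*Y/4)
(5*W(0*3, 6) - 44)² = (5*(¾ + (¼)*6 + (¼)*6*(0*3)) - 44)² = (5*(¾ + 3/2 + (¼)*6*0) - 44)² = (5*(¾ + 3/2 + 0) - 44)² = (5*(9/4) - 44)² = (45/4 - 44)² = (-131/4)² = 17161/16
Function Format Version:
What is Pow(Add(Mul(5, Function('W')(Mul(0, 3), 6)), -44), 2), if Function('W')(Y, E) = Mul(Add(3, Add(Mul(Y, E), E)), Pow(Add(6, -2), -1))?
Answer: Rational(17161, 16) ≈ 1072.6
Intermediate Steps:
Function('W')(Y, E) = Add(Rational(3, 4), Mul(Rational(1, 4), E), Mul(Rational(1, 4), E, Y)) (Function('W')(Y, E) = Mul(Add(3, Add(Mul(E, Y), E)), Pow(4, -1)) = Mul(Add(3, Add(E, Mul(E, Y))), Rational(1, 4)) = Mul(Add(3, E, Mul(E, Y)), Rational(1, 4)) = Add(Rational(3, 4), Mul(Rational(1, 4), E), Mul(Rational(1, 4), E, Y)))
Pow(Add(Mul(5, Function('W')(Mul(0, 3), 6)), -44), 2) = Pow(Add(Mul(5, Add(Rational(3, 4), Mul(Rational(1, 4), 6), Mul(Rational(1, 4), 6, Mul(0, 3)))), -44), 2) = Pow(Add(Mul(5, Add(Rational(3, 4), Rational(3, 2), Mul(Rational(1, 4), 6, 0))), -44), 2) = Pow(Add(Mul(5, Add(Rational(3, 4), Rational(3, 2), 0)), -44), 2) = Pow(Add(Mul(5, Rational(9, 4)), -44), 2) = Pow(Add(Rational(45, 4), -44), 2) = Pow(Rational(-131, 4), 2) = Rational(17161, 16)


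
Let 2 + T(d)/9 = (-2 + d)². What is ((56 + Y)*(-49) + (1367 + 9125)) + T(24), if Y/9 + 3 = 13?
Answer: 7676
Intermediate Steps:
Y = 90 (Y = -27 + 9*13 = -27 + 117 = 90)
T(d) = -18 + 9*(-2 + d)²
((56 + Y)*(-49) + (1367 + 9125)) + T(24) = ((56 + 90)*(-49) + (1367 + 9125)) + (-18 + 9*(-2 + 24)²) = (146*(-49) + 10492) + (-18 + 9*22²) = (-7154 + 10492) + (-18 + 9*484) = 3338 + (-18 + 4356) = 3338 + 4338 = 7676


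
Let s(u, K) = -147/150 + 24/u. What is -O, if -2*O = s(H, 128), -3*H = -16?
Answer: 44/25 ≈ 1.7600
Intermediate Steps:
H = 16/3 (H = -⅓*(-16) = 16/3 ≈ 5.3333)
s(u, K) = -49/50 + 24/u (s(u, K) = -147*1/150 + 24/u = -49/50 + 24/u)
O = -44/25 (O = -(-49/50 + 24/(16/3))/2 = -(-49/50 + 24*(3/16))/2 = -(-49/50 + 9/2)/2 = -½*88/25 = -44/25 ≈ -1.7600)
-O = -1*(-44/25) = 44/25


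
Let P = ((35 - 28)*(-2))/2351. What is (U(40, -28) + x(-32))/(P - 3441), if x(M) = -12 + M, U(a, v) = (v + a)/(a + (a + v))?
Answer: 1337719/105167465 ≈ 0.012720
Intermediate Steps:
U(a, v) = (a + v)/(v + 2*a)
P = -14/2351 (P = (7*(-2))*(1/2351) = -14*1/2351 = -14/2351 ≈ -0.0059549)
(U(40, -28) + x(-32))/(P - 3441) = ((40 - 28)/(-28 + 2*40) + (-12 - 32))/(-14/2351 - 3441) = (12/(-28 + 80) - 44)/(-8089805/2351) = (12/52 - 44)*(-2351/8089805) = ((1/52)*12 - 44)*(-2351/8089805) = (3/13 - 44)*(-2351/8089805) = -569/13*(-2351/8089805) = 1337719/105167465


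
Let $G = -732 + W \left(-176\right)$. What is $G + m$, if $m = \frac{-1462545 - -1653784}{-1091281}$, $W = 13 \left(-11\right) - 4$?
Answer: $\frac{27434613101}{1091281} \approx 25140.0$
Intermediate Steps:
$W = -147$ ($W = -143 - 4 = -147$)
$G = 25140$ ($G = -732 - -25872 = -732 + 25872 = 25140$)
$m = - \frac{191239}{1091281}$ ($m = \left(-1462545 + 1653784\right) \left(- \frac{1}{1091281}\right) = 191239 \left(- \frac{1}{1091281}\right) = - \frac{191239}{1091281} \approx -0.17524$)
$G + m = 25140 - \frac{191239}{1091281} = \frac{27434613101}{1091281}$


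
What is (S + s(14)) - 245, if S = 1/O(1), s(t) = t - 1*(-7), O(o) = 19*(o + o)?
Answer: -8511/38 ≈ -223.97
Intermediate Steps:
O(o) = 38*o (O(o) = 19*(2*o) = 38*o)
s(t) = 7 + t (s(t) = t + 7 = 7 + t)
S = 1/38 (S = 1/(38*1) = 1/38 ≈ 0.026316)
(S + s(14)) - 245 = (1/38 + (7 + 14)) - 245 = (1/38 + 21) - 245 = 799/38 - 245 = -8511/38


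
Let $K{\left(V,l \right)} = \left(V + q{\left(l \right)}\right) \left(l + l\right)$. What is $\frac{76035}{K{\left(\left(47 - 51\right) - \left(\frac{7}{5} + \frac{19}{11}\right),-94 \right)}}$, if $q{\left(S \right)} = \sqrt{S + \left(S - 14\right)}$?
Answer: $\frac{204914325}{17970779} + \frac{230005875 i \sqrt{202}}{143766232} \approx 11.403 + 22.738 i$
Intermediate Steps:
$q{\left(S \right)} = \sqrt{-14 + 2 S}$ ($q{\left(S \right)} = \sqrt{S + \left(-14 + S\right)} = \sqrt{-14 + 2 S}$)
$K{\left(V,l \right)} = 2 l \left(V + \sqrt{-14 + 2 l}\right)$ ($K{\left(V,l \right)} = \left(V + \sqrt{-14 + 2 l}\right) \left(l + l\right) = \left(V + \sqrt{-14 + 2 l}\right) 2 l = 2 l \left(V + \sqrt{-14 + 2 l}\right)$)
$\frac{76035}{K{\left(\left(47 - 51\right) - \left(\frac{7}{5} + \frac{19}{11}\right),-94 \right)}} = \frac{76035}{2 \left(-94\right) \left(\left(\left(47 - 51\right) - \left(\frac{7}{5} + \frac{19}{11}\right)\right) + \sqrt{-14 + 2 \left(-94\right)}\right)} = \frac{76035}{2 \left(-94\right) \left(\left(-4 - \frac{172}{55}\right) + \sqrt{-14 - 188}\right)} = \frac{76035}{2 \left(-94\right) \left(\left(-4 - \frac{172}{55}\right) + \sqrt{-202}\right)} = \frac{76035}{2 \left(-94\right) \left(\left(-4 - \frac{172}{55}\right) + i \sqrt{202}\right)} = \frac{76035}{2 \left(-94\right) \left(- \frac{392}{55} + i \sqrt{202}\right)} = \frac{76035}{\frac{73696}{55} - 188 i \sqrt{202}}$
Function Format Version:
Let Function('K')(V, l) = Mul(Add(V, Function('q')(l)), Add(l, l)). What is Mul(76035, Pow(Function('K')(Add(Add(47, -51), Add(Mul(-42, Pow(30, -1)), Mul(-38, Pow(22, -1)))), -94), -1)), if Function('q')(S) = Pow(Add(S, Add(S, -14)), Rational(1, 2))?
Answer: Add(Rational(204914325, 17970779), Mul(Rational(230005875, 143766232), I, Pow(202, Rational(1, 2)))) ≈ Add(11.403, Mul(22.738, I))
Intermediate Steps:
Function('q')(S) = Pow(Add(-14, Mul(2, S)), Rational(1, 2)) (Function('q')(S) = Pow(Add(S, Add(-14, S)), Rational(1, 2)) = Pow(Add(-14, Mul(2, S)), Rational(1, 2)))
Function('K')(V, l) = Mul(2, l, Add(V, Pow(Add(-14, Mul(2, l)), Rational(1, 2)))) (Function('K')(V, l) = Mul(Add(V, Pow(Add(-14, Mul(2, l)), Rational(1, 2))), Add(l, l)) = Mul(Add(V, Pow(Add(-14, Mul(2, l)), Rational(1, 2))), Mul(2, l)) = Mul(2, l, Add(V, Pow(Add(-14, Mul(2, l)), Rational(1, 2)))))
Mul(76035, Pow(Function('K')(Add(Add(47, -51), Add(Mul(-42, Pow(30, -1)), Mul(-38, Pow(22, -1)))), -94), -1)) = Mul(76035, Pow(Mul(2, -94, Add(Add(Add(47, -51), Add(Mul(-42, Pow(30, -1)), Mul(-38, Pow(22, -1)))), Pow(Add(-14, Mul(2, -94)), Rational(1, 2)))), -1)) = Mul(76035, Pow(Mul(2, -94, Add(Add(-4, Add(Mul(-42, Rational(1, 30)), Mul(-38, Rational(1, 22)))), Pow(Add(-14, -188), Rational(1, 2)))), -1)) = Mul(76035, Pow(Mul(2, -94, Add(Add(-4, Add(Rational(-7, 5), Rational(-19, 11))), Pow(-202, Rational(1, 2)))), -1)) = Mul(76035, Pow(Mul(2, -94, Add(Add(-4, Rational(-172, 55)), Mul(I, Pow(202, Rational(1, 2))))), -1)) = Mul(76035, Pow(Mul(2, -94, Add(Rational(-392, 55), Mul(I, Pow(202, Rational(1, 2))))), -1)) = Mul(76035, Pow(Add(Rational(73696, 55), Mul(-188, I, Pow(202, Rational(1, 2)))), -1))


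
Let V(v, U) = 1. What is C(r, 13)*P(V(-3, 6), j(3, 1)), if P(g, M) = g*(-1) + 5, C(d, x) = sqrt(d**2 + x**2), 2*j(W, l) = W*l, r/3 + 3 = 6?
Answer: 20*sqrt(10) ≈ 63.246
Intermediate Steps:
r = 9 (r = -9 + 3*6 = -9 + 18 = 9)
j(W, l) = W*l/2 (j(W, l) = (W*l)/2 = W*l/2)
P(g, M) = 5 - g (P(g, M) = -g + 5 = 5 - g)
C(r, 13)*P(V(-3, 6), j(3, 1)) = sqrt(9**2 + 13**2)*(5 - 1*1) = sqrt(81 + 169)*(5 - 1) = sqrt(250)*4 = (5*sqrt(10))*4 = 20*sqrt(10)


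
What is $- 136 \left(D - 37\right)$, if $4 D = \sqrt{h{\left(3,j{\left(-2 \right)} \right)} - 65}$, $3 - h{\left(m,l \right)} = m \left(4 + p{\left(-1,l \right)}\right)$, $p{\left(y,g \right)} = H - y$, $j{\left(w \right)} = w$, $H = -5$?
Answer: $5032 - 34 i \sqrt{62} \approx 5032.0 - 267.72 i$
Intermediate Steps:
$p{\left(y,g \right)} = -5 - y$
$h{\left(m,l \right)} = 3$ ($h{\left(m,l \right)} = 3 - m \left(4 - 4\right) = 3 - m 0 = 3 - 0 = 3 + 0 = 3$)
$D = \frac{i \sqrt{62}}{4}$ ($D = \frac{\sqrt{3 - 65}}{4} = \frac{\sqrt{-62}}{4} = \frac{i \sqrt{62}}{4} \approx 1.9685 i$)
$- 136 \left(D - 37\right) = - 136 \left(\frac{i \sqrt{62}}{4} - 37\right) = - 136 \left(-37 + \frac{i \sqrt{62}}{4}\right) = 5032 - 34 i \sqrt{62}$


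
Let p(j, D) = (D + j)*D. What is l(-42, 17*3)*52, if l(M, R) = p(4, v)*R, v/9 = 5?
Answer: 5847660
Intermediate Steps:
v = 45 (v = 9*5 = 45)
p(j, D) = D*(D + j)
l(M, R) = 2205*R (l(M, R) = (45*(45 + 4))*R = (45*49)*R = 2205*R)
l(-42, 17*3)*52 = (2205*(17*3))*52 = (2205*51)*52 = 112455*52 = 5847660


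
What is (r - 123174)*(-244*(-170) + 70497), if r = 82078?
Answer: -4601806792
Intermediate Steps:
(r - 123174)*(-244*(-170) + 70497) = (82078 - 123174)*(-244*(-170) + 70497) = -41096*(41480 + 70497) = -41096*111977 = -4601806792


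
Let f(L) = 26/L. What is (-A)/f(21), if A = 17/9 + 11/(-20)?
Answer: -1687/1560 ≈ -1.0814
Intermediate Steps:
A = 241/180 (A = 17*(⅑) + 11*(-1/20) = 17/9 - 11/20 = 241/180 ≈ 1.3389)
(-A)/f(21) = (-1*241/180)/((26/21)) = -241/(180*(26*(1/21))) = -241/(180*26/21) = -241/180*21/26 = -1687/1560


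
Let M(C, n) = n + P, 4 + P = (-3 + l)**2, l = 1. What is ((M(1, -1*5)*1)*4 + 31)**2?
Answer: 121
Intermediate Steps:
P = 0 (P = -4 + (-3 + 1)**2 = -4 + (-2)**2 = -4 + 4 = 0)
M(C, n) = n (M(C, n) = n + 0 = n)
((M(1, -1*5)*1)*4 + 31)**2 = ((-1*5*1)*4 + 31)**2 = (-5*1*4 + 31)**2 = (-5*4 + 31)**2 = (-20 + 31)**2 = 11**2 = 121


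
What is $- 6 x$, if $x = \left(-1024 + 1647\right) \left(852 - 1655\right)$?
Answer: $3001614$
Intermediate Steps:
$x = -500269$ ($x = 623 \left(-803\right) = -500269$)
$- 6 x = \left(-6\right) \left(-500269\right) = 3001614$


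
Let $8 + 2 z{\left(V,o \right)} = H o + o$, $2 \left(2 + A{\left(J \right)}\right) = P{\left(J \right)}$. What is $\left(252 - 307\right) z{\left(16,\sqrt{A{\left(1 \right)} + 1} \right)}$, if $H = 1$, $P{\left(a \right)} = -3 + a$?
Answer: $220 - 55 i \sqrt{2} \approx 220.0 - 77.782 i$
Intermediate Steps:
$A{\left(J \right)} = - \frac{7}{2} + \frac{J}{2}$ ($A{\left(J \right)} = -2 + \frac{-3 + J}{2} = -2 + \left(- \frac{3}{2} + \frac{J}{2}\right) = - \frac{7}{2} + \frac{J}{2}$)
$z{\left(V,o \right)} = -4 + o$ ($z{\left(V,o \right)} = -4 + \frac{1 o + o}{2} = -4 + \frac{o + o}{2} = -4 + \frac{2 o}{2} = -4 + o$)
$\left(252 - 307\right) z{\left(16,\sqrt{A{\left(1 \right)} + 1} \right)} = \left(252 - 307\right) \left(-4 + \sqrt{\left(- \frac{7}{2} + \frac{1}{2} \cdot 1\right) + 1}\right) = - 55 \left(-4 + \sqrt{\left(- \frac{7}{2} + \frac{1}{2}\right) + 1}\right) = - 55 \left(-4 + \sqrt{-3 + 1}\right) = - 55 \left(-4 + \sqrt{-2}\right) = - 55 \left(-4 + i \sqrt{2}\right) = 220 - 55 i \sqrt{2}$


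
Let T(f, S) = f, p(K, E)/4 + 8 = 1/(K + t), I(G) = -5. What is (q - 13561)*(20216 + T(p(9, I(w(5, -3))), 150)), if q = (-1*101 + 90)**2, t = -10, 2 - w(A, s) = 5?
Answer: -271219200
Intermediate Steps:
w(A, s) = -3 (w(A, s) = 2 - 1*5 = 2 - 5 = -3)
p(K, E) = -32 + 4/(-10 + K) (p(K, E) = -32 + 4/(K - 10) = -32 + 4/(-10 + K))
q = 121 (q = (-101 + 90)**2 = (-11)**2 = 121)
(q - 13561)*(20216 + T(p(9, I(w(5, -3))), 150)) = (121 - 13561)*(20216 + 4*(81 - 8*9)/(-10 + 9)) = -13440*(20216 + 4*(81 - 72)/(-1)) = -13440*(20216 + 4*(-1)*9) = -13440*(20216 - 36) = -13440*20180 = -271219200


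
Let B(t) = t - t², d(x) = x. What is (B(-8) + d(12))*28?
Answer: -1680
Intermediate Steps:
(B(-8) + d(12))*28 = (-8*(1 - 1*(-8)) + 12)*28 = (-8*(1 + 8) + 12)*28 = (-8*9 + 12)*28 = (-72 + 12)*28 = -60*28 = -1680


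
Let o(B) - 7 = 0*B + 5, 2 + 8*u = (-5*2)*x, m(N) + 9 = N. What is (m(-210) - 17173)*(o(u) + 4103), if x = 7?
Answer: -71568080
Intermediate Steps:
m(N) = -9 + N
u = -9 (u = -¼ + (-5*2*7)/8 = -¼ + (-10*7)/8 = -¼ + (⅛)*(-70) = -¼ - 35/4 = -9)
o(B) = 12 (o(B) = 7 + (0*B + 5) = 7 + (0 + 5) = 7 + 5 = 12)
(m(-210) - 17173)*(o(u) + 4103) = ((-9 - 210) - 17173)*(12 + 4103) = (-219 - 17173)*4115 = -17392*4115 = -71568080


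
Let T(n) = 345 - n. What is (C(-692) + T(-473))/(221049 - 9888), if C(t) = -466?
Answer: 352/211161 ≈ 0.0016670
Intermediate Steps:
(C(-692) + T(-473))/(221049 - 9888) = (-466 + (345 - 1*(-473)))/(221049 - 9888) = (-466 + (345 + 473))/211161 = (-466 + 818)*(1/211161) = 352*(1/211161) = 352/211161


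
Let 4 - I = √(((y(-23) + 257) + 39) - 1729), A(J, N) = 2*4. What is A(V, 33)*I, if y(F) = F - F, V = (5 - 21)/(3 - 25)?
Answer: 32 - 8*I*√1433 ≈ 32.0 - 302.84*I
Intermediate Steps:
V = 8/11 (V = -16/(-22) = -16*(-1/22) = 8/11 ≈ 0.72727)
y(F) = 0
A(J, N) = 8
I = 4 - I*√1433 (I = 4 - √(((0 + 257) + 39) - 1729) = 4 - √((257 + 39) - 1729) = 4 - √(296 - 1729) = 4 - √(-1433) = 4 - I*√1433 ≈ 4.0 - 37.855*I)
A(V, 33)*I = 8*(4 - I*√1433) = 32 - 8*I*√1433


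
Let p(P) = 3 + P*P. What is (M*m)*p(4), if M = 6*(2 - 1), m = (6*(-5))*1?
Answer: -3420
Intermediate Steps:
p(P) = 3 + P**2
m = -30 (m = -30*1 = -30)
M = 6 (M = 6*1 = 6)
(M*m)*p(4) = (6*(-30))*(3 + 4**2) = -180*(3 + 16) = -180*19 = -3420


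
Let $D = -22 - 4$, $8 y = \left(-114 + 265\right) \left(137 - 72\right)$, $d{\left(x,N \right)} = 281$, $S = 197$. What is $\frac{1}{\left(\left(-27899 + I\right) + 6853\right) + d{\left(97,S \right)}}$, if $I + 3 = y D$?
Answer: $- \frac{4}{210667} \approx -1.8987 \cdot 10^{-5}$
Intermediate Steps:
$y = \frac{9815}{8}$ ($y = \frac{\left(-114 + 265\right) \left(137 - 72\right)}{8} = \frac{151 \cdot 65}{8} = \frac{1}{8} \cdot 9815 = \frac{9815}{8} \approx 1226.9$)
$D = -26$ ($D = -22 - 4 = -26$)
$I = - \frac{127607}{4}$ ($I = -3 + \frac{9815}{8} \left(-26\right) = -3 - \frac{127595}{4} = - \frac{127607}{4} \approx -31902.0$)
$\frac{1}{\left(\left(-27899 + I\right) + 6853\right) + d{\left(97,S \right)}} = \frac{1}{\left(\left(-27899 - \frac{127607}{4}\right) + 6853\right) + 281} = \frac{1}{\left(- \frac{239203}{4} + 6853\right) + 281} = \frac{1}{- \frac{211791}{4} + 281} = \frac{1}{- \frac{210667}{4}} = - \frac{4}{210667}$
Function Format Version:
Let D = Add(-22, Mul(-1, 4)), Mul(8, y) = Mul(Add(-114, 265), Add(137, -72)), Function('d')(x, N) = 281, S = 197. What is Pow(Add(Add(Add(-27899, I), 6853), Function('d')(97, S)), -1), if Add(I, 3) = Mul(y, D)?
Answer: Rational(-4, 210667) ≈ -1.8987e-5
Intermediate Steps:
y = Rational(9815, 8) (y = Mul(Rational(1, 8), Mul(Add(-114, 265), Add(137, -72))) = Mul(Rational(1, 8), Mul(151, 65)) = Mul(Rational(1, 8), 9815) = Rational(9815, 8) ≈ 1226.9)
D = -26 (D = Add(-22, -4) = -26)
I = Rational(-127607, 4) (I = Add(-3, Mul(Rational(9815, 8), -26)) = Add(-3, Rational(-127595, 4)) = Rational(-127607, 4) ≈ -31902.)
Pow(Add(Add(Add(-27899, I), 6853), Function('d')(97, S)), -1) = Pow(Add(Add(Add(-27899, Rational(-127607, 4)), 6853), 281), -1) = Pow(Add(Add(Rational(-239203, 4), 6853), 281), -1) = Pow(Add(Rational(-211791, 4), 281), -1) = Pow(Rational(-210667, 4), -1) = Rational(-4, 210667)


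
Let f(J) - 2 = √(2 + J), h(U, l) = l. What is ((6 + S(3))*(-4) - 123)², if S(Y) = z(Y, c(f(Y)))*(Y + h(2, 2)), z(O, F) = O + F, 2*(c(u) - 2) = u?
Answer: 71789 + 5340*√5 ≈ 83730.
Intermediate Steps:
f(J) = 2 + √(2 + J)
c(u) = 2 + u/2
z(O, F) = F + O
S(Y) = (2 + Y)*(3 + Y + √(2 + Y)/2) (S(Y) = ((2 + (2 + √(2 + Y))/2) + Y)*(Y + 2) = ((2 + (1 + √(2 + Y)/2)) + Y)*(2 + Y) = ((3 + √(2 + Y)/2) + Y)*(2 + Y) = (3 + Y + √(2 + Y)/2)*(2 + Y) = (2 + Y)*(3 + Y + √(2 + Y)/2))
((6 + S(3))*(-4) - 123)² = ((6 + (2 + 3)*(6 + √(2 + 3) + 2*3)/2)*(-4) - 123)² = ((6 + (½)*5*(6 + √5 + 6))*(-4) - 123)² = ((6 + (½)*5*(12 + √5))*(-4) - 123)² = ((6 + (30 + 5*√5/2))*(-4) - 123)² = ((36 + 5*√5/2)*(-4) - 123)² = ((-144 - 10*√5) - 123)² = (-267 - 10*√5)²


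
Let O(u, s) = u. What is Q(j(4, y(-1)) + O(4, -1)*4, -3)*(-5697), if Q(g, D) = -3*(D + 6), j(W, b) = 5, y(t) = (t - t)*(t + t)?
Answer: 51273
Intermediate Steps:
y(t) = 0 (y(t) = 0*(2*t) = 0)
Q(g, D) = -18 - 3*D (Q(g, D) = -3*(6 + D) = -18 - 3*D)
Q(j(4, y(-1)) + O(4, -1)*4, -3)*(-5697) = (-18 - 3*(-3))*(-5697) = (-18 + 9)*(-5697) = -9*(-5697) = 51273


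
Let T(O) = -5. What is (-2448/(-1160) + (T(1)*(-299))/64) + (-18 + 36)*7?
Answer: 1405639/9280 ≈ 151.47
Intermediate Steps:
(-2448/(-1160) + (T(1)*(-299))/64) + (-18 + 36)*7 = (-2448/(-1160) - 5*(-299)/64) + (-18 + 36)*7 = (-2448*(-1/1160) + 1495*(1/64)) + 18*7 = (306/145 + 1495/64) + 126 = 236359/9280 + 126 = 1405639/9280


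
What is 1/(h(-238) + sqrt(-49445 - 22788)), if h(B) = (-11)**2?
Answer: 121/86874 - I*sqrt(72233)/86874 ≈ 0.0013928 - 0.0030937*I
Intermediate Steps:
h(B) = 121
1/(h(-238) + sqrt(-49445 - 22788)) = 1/(121 + sqrt(-49445 - 22788)) = 1/(121 + sqrt(-72233)) = 1/(121 + I*sqrt(72233))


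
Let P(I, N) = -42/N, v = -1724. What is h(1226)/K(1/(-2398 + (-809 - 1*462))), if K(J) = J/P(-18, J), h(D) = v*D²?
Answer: 1465085316536539488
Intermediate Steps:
h(D) = -1724*D²
K(J) = -J²/42 (K(J) = J/((-42/J)) = J*(-J/42) = -J²/42)
h(1226)/K(1/(-2398 + (-809 - 1*462))) = (-1724*1226²)/((-1/(42*(-2398 + (-809 - 1*462))²))) = (-1724*1503076)/((-1/(42*(-2398 + (-809 - 462))²))) = -2591303024*(-42*(-2398 - 1271)²) = -2591303024/((-(1/(-3669))²/42)) = -2591303024/((-(-1/3669)²/42)) = -2591303024/((-1/42*1/13461561)) = -2591303024/(-1/565385562) = -2591303024*(-565385562) = 1465085316536539488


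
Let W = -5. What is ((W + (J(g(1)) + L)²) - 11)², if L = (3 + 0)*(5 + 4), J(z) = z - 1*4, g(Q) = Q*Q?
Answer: 313600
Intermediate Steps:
g(Q) = Q²
J(z) = -4 + z (J(z) = z - 4 = -4 + z)
L = 27 (L = 3*9 = 27)
((W + (J(g(1)) + L)²) - 11)² = ((-5 + ((-4 + 1²) + 27)²) - 11)² = ((-5 + ((-4 + 1) + 27)²) - 11)² = ((-5 + (-3 + 27)²) - 11)² = ((-5 + 24²) - 11)² = ((-5 + 576) - 11)² = (571 - 11)² = 560² = 313600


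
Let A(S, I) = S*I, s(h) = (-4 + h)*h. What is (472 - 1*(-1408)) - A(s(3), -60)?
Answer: 1700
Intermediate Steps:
s(h) = h*(-4 + h)
A(S, I) = I*S
(472 - 1*(-1408)) - A(s(3), -60) = (472 - 1*(-1408)) - (-60)*3*(-4 + 3) = (472 + 1408) - (-60)*3*(-1) = 1880 - (-60)*(-3) = 1880 - 1*180 = 1880 - 180 = 1700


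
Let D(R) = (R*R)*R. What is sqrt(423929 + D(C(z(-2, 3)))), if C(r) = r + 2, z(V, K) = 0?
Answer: sqrt(423937) ≈ 651.10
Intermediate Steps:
C(r) = 2 + r
D(R) = R**3 (D(R) = R**2*R = R**3)
sqrt(423929 + D(C(z(-2, 3)))) = sqrt(423929 + (2 + 0)**3) = sqrt(423929 + 2**3) = sqrt(423929 + 8) = sqrt(423937)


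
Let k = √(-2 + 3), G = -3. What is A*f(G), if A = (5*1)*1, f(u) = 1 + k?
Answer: 10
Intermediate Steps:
k = 1 (k = √1 = 1)
f(u) = 2 (f(u) = 1 + 1 = 2)
A = 5 (A = 5*1 = 5)
A*f(G) = 5*2 = 10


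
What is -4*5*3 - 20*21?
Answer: -480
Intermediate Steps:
-4*5*3 - 20*21 = -20*3 - 420 = -60 - 420 = -480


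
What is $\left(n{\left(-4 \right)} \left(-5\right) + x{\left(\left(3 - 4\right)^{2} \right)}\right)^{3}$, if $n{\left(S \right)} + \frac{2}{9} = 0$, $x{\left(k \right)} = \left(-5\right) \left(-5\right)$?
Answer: $\frac{12977875}{729} \approx 17802.0$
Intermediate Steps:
$x{\left(k \right)} = 25$
$n{\left(S \right)} = - \frac{2}{9}$ ($n{\left(S \right)} = - \frac{2}{9} + 0 = - \frac{2}{9}$)
$\left(n{\left(-4 \right)} \left(-5\right) + x{\left(\left(3 - 4\right)^{2} \right)}\right)^{3} = \left(\left(- \frac{2}{9}\right) \left(-5\right) + 25\right)^{3} = \left(\frac{10}{9} + 25\right)^{3} = \left(\frac{235}{9}\right)^{3} = \frac{12977875}{729}$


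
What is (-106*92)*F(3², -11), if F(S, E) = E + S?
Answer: 19504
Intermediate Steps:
(-106*92)*F(3², -11) = (-106*92)*(-11 + 3²) = -9752*(-11 + 9) = -9752*(-2) = 19504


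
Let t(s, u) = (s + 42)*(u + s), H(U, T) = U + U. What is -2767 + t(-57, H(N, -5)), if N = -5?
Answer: -1762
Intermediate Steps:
H(U, T) = 2*U
t(s, u) = (42 + s)*(s + u)
-2767 + t(-57, H(N, -5)) = -2767 + ((-57)² + 42*(-57) + 42*(2*(-5)) - 114*(-5)) = -2767 + (3249 - 2394 + 42*(-10) - 57*(-10)) = -2767 + (3249 - 2394 - 420 + 570) = -2767 + 1005 = -1762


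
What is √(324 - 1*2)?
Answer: √322 ≈ 17.944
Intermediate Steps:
√(324 - 1*2) = √(324 - 2) = √322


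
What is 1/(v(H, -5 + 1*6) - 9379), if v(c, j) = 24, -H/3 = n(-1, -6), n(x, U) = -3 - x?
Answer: -1/9355 ≈ -0.00010689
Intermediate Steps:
H = 6 (H = -3*(-3 - 1*(-1)) = -3*(-3 + 1) = -3*(-2) = 6)
1/(v(H, -5 + 1*6) - 9379) = 1/(24 - 9379) = 1/(-9355) = -1/9355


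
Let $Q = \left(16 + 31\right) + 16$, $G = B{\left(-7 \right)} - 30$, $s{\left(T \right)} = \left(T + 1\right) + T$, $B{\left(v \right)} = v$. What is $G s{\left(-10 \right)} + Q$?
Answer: $766$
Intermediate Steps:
$s{\left(T \right)} = 1 + 2 T$ ($s{\left(T \right)} = \left(1 + T\right) + T = 1 + 2 T$)
$G = -37$ ($G = -7 - 30 = -37$)
$Q = 63$ ($Q = 47 + 16 = 63$)
$G s{\left(-10 \right)} + Q = - 37 \left(1 + 2 \left(-10\right)\right) + 63 = - 37 \left(1 - 20\right) + 63 = \left(-37\right) \left(-19\right) + 63 = 703 + 63 = 766$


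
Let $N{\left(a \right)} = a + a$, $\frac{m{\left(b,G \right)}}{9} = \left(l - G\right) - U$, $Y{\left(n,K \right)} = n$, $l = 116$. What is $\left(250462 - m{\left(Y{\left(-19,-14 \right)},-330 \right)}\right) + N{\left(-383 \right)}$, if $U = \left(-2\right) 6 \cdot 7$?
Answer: $244926$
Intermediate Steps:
$U = -84$ ($U = \left(-12\right) 7 = -84$)
$m{\left(b,G \right)} = 1800 - 9 G$ ($m{\left(b,G \right)} = 9 \left(\left(116 - G\right) - -84\right) = 9 \left(\left(116 - G\right) + 84\right) = 9 \left(200 - G\right) = 1800 - 9 G$)
$N{\left(a \right)} = 2 a$
$\left(250462 - m{\left(Y{\left(-19,-14 \right)},-330 \right)}\right) + N{\left(-383 \right)} = \left(250462 - \left(1800 - -2970\right)\right) + 2 \left(-383\right) = \left(250462 - \left(1800 + 2970\right)\right) - 766 = \left(250462 - 4770\right) - 766 = 245692 - 766 = 244926$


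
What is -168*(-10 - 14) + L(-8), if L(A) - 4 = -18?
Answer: 4018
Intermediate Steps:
L(A) = -14 (L(A) = 4 - 18 = -14)
-168*(-10 - 14) + L(-8) = -168*(-10 - 14) - 14 = -168*(-24) - 14 = 4032 - 14 = 4018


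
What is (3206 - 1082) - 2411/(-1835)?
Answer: 3899951/1835 ≈ 2125.3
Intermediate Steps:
(3206 - 1082) - 2411/(-1835) = 2124 - 2411*(-1/1835) = 2124 + 2411/1835 = 3899951/1835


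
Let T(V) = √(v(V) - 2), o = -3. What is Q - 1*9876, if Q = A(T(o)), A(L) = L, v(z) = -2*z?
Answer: -9874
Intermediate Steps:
T(V) = √(-2 - 2*V) (T(V) = √(-2*V - 2) = √(-2 - 2*V))
Q = 2 (Q = √(-2 - 2*(-3)) = √(-2 + 6) = √4 = 2)
Q - 1*9876 = 2 - 1*9876 = 2 - 9876 = -9874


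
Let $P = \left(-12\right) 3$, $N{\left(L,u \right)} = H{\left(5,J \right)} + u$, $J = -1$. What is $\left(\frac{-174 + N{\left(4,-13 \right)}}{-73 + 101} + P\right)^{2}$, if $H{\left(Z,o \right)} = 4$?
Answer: $\frac{1418481}{784} \approx 1809.3$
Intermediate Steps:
$N{\left(L,u \right)} = 4 + u$
$P = -36$
$\left(\frac{-174 + N{\left(4,-13 \right)}}{-73 + 101} + P\right)^{2} = \left(\frac{-174 + \left(4 - 13\right)}{-73 + 101} - 36\right)^{2} = \left(\frac{-174 - 9}{28} - 36\right)^{2} = \left(\left(-183\right) \frac{1}{28} - 36\right)^{2} = \left(- \frac{183}{28} - 36\right)^{2} = \left(- \frac{1191}{28}\right)^{2} = \frac{1418481}{784}$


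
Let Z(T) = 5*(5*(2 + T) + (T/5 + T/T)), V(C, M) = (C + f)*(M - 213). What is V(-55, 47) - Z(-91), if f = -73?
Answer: 23559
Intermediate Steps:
V(C, M) = (-213 + M)*(-73 + C) (V(C, M) = (C - 73)*(M - 213) = (-73 + C)*(-213 + M) = (-213 + M)*(-73 + C))
Z(T) = 55 + 26*T (Z(T) = 5*((10 + 5*T) + (T*(⅕) + 1)) = 5*((10 + 5*T) + (T/5 + 1)) = 5*((10 + 5*T) + (1 + T/5)) = 5*(11 + 26*T/5) = 55 + 26*T)
V(-55, 47) - Z(-91) = (15549 - 213*(-55) - 73*47 - 55*47) - (55 + 26*(-91)) = (15549 + 11715 - 3431 - 2585) - (55 - 2366) = 21248 - 1*(-2311) = 21248 + 2311 = 23559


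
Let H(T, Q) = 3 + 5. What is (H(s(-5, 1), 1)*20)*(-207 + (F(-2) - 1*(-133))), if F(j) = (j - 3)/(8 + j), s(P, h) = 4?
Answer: -35920/3 ≈ -11973.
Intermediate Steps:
H(T, Q) = 8
F(j) = (-3 + j)/(8 + j)
(H(s(-5, 1), 1)*20)*(-207 + (F(-2) - 1*(-133))) = (8*20)*(-207 + ((-3 - 2)/(8 - 2) - 1*(-133))) = 160*(-207 + (-5/6 + 133)) = 160*(-207 + 793/6) = 160*(-449/6) = -35920/3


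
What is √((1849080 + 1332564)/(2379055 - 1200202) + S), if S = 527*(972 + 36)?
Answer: 2*√20506434687455691/392951 ≈ 728.85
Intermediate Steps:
S = 531216 (S = 527*1008 = 531216)
√((1849080 + 1332564)/(2379055 - 1200202) + S) = √((1849080 + 1332564)/(2379055 - 1200202) + 531216) = √(3181644/1178853 + 531216) = √(3181644*(1/1178853) + 531216) = √(1060548/392951 + 531216) = √(208742918964/392951) = 2*√20506434687455691/392951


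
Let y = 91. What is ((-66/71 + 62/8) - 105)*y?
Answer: -2537353/284 ≈ -8934.3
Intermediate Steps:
((-66/71 + 62/8) - 105)*y = ((-66/71 + 62/8) - 105)*91 = ((-66*1/71 + 62*(⅛)) - 105)*91 = ((-66/71 + 31/4) - 105)*91 = (1937/284 - 105)*91 = -27883/284*91 = -2537353/284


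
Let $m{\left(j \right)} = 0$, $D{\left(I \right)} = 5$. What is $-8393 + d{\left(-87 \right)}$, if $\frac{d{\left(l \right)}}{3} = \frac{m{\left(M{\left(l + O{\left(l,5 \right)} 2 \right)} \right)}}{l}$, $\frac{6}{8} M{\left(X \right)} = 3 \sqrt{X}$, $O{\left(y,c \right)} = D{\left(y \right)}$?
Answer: $-8393$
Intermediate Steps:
$O{\left(y,c \right)} = 5$
$M{\left(X \right)} = 4 \sqrt{X}$ ($M{\left(X \right)} = \frac{4 \cdot 3 \sqrt{X}}{3} = 4 \sqrt{X}$)
$d{\left(l \right)} = 0$ ($d{\left(l \right)} = 3 \frac{0}{l} = 3 \cdot 0 = 0$)
$-8393 + d{\left(-87 \right)} = -8393 + 0 = -8393$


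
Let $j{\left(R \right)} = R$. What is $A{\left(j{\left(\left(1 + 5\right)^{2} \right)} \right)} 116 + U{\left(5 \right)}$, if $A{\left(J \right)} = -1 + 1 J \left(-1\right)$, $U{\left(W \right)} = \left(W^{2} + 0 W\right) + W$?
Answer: $-4262$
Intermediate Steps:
$U{\left(W \right)} = W + W^{2}$ ($U{\left(W \right)} = \left(W^{2} + 0\right) + W = W^{2} + W = W + W^{2}$)
$A{\left(J \right)} = -1 - J$ ($A{\left(J \right)} = -1 + J \left(-1\right) = -1 - J$)
$A{\left(j{\left(\left(1 + 5\right)^{2} \right)} \right)} 116 + U{\left(5 \right)} = \left(-1 - \left(1 + 5\right)^{2}\right) 116 + 5 \left(1 + 5\right) = \left(-1 - 6^{2}\right) 116 + 5 \cdot 6 = \left(-1 - 36\right) 116 + 30 = \left(-37\right) 116 + 30 = -4292 + 30 = -4262$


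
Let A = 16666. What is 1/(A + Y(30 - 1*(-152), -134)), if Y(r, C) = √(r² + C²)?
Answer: 8333/138852238 - √12770/138852238 ≈ 5.9200e-5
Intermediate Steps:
Y(r, C) = √(C² + r²)
1/(A + Y(30 - 1*(-152), -134)) = 1/(16666 + √((-134)² + (30 - 1*(-152))²)) = 1/(16666 + √(17956 + (30 + 152)²)) = 1/(16666 + √(17956 + 182²)) = 1/(16666 + √(17956 + 33124)) = 1/(16666 + √51080) = 1/(16666 + 2*√12770)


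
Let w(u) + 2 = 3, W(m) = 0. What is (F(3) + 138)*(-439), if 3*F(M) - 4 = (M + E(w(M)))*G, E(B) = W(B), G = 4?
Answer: -188770/3 ≈ -62923.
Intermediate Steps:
w(u) = 1 (w(u) = -2 + 3 = 1)
E(B) = 0
F(M) = 4/3 + 4*M/3 (F(M) = 4/3 + ((M + 0)*4)/3 = 4/3 + (M*4)/3 = 4/3 + (4*M)/3 = 4/3 + 4*M/3)
(F(3) + 138)*(-439) = ((4/3 + (4/3)*3) + 138)*(-439) = ((4/3 + 4) + 138)*(-439) = (16/3 + 138)*(-439) = (430/3)*(-439) = -188770/3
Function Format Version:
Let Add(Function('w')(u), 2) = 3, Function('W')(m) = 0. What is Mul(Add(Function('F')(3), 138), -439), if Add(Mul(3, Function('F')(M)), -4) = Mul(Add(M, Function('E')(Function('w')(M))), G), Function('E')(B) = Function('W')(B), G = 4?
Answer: Rational(-188770, 3) ≈ -62923.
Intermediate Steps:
Function('w')(u) = 1 (Function('w')(u) = Add(-2, 3) = 1)
Function('E')(B) = 0
Function('F')(M) = Add(Rational(4, 3), Mul(Rational(4, 3), M)) (Function('F')(M) = Add(Rational(4, 3), Mul(Rational(1, 3), Mul(Add(M, 0), 4))) = Add(Rational(4, 3), Mul(Rational(1, 3), Mul(M, 4))) = Add(Rational(4, 3), Mul(Rational(1, 3), Mul(4, M))) = Add(Rational(4, 3), Mul(Rational(4, 3), M)))
Mul(Add(Function('F')(3), 138), -439) = Mul(Add(Add(Rational(4, 3), Mul(Rational(4, 3), 3)), 138), -439) = Mul(Add(Add(Rational(4, 3), 4), 138), -439) = Mul(Add(Rational(16, 3), 138), -439) = Mul(Rational(430, 3), -439) = Rational(-188770, 3)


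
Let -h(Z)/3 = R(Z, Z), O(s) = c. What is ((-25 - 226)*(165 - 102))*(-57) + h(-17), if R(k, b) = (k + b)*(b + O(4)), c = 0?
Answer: 899607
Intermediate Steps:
O(s) = 0
R(k, b) = b*(b + k) (R(k, b) = (k + b)*(b + 0) = (b + k)*b = b*(b + k))
h(Z) = -6*Z² (h(Z) = -3*Z*(Z + Z) = -3*Z*2*Z = -6*Z²)
((-25 - 226)*(165 - 102))*(-57) + h(-17) = ((-25 - 226)*(165 - 102))*(-57) - 6*(-17)² = -251*63*(-57) - 6*289 = -15813*(-57) - 1734 = 901341 - 1734 = 899607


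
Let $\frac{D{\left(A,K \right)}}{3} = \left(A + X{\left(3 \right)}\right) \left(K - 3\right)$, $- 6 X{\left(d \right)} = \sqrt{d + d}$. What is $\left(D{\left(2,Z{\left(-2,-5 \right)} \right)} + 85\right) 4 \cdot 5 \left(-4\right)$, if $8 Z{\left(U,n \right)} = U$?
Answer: $-5240 - 130 \sqrt{6} \approx -5558.4$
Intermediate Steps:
$X{\left(d \right)} = - \frac{\sqrt{2} \sqrt{d}}{6}$ ($X{\left(d \right)} = - \frac{\sqrt{d + d}}{6} = - \frac{\sqrt{2 d}}{6} = - \frac{\sqrt{2} \sqrt{d}}{6}$)
$Z{\left(U,n \right)} = \frac{U}{8}$
$D{\left(A,K \right)} = 3 \left(-3 + K\right) \left(A - \frac{\sqrt{6}}{6}\right)$ ($D{\left(A,K \right)} = 3 \left(A - \frac{\sqrt{2} \sqrt{3}}{6}\right) \left(K - 3\right) = 3 \left(A - \frac{\sqrt{6}}{6}\right) \left(-3 + K\right) = 3 \left(-3 + K\right) \left(A - \frac{\sqrt{6}}{6}\right)$)
$\left(D{\left(2,Z{\left(-2,-5 \right)} \right)} + 85\right) 4 \cdot 5 \left(-4\right) = \left(\left(\left(-9\right) 2 + \frac{3 \sqrt{6}}{2} + 3 \cdot 2 \cdot \frac{1}{8} \left(-2\right) - \frac{\frac{1}{8} \left(-2\right) \sqrt{6}}{2}\right) + 85\right) 4 \cdot 5 \left(-4\right) = \left(\left(-18 + \frac{3 \sqrt{6}}{2} + 3 \cdot 2 \left(- \frac{1}{4}\right) - - \frac{\sqrt{6}}{8}\right) + 85\right) 20 \left(-4\right) = \left(\left(-18 + \frac{3 \sqrt{6}}{2} - \frac{3}{2} + \frac{\sqrt{6}}{8}\right) + 85\right) \left(-80\right) = \left(\left(- \frac{39}{2} + \frac{13 \sqrt{6}}{8}\right) + 85\right) \left(-80\right) = \left(\frac{131}{2} + \frac{13 \sqrt{6}}{8}\right) \left(-80\right) = -5240 - 130 \sqrt{6}$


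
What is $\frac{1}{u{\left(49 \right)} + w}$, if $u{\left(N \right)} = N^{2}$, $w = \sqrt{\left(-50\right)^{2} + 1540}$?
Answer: $\frac{2401}{5760761} - \frac{2 \sqrt{1010}}{5760761} \approx 0.00040575$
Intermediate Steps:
$w = 2 \sqrt{1010}$ ($w = \sqrt{2500 + 1540} = \sqrt{4040} = 2 \sqrt{1010} \approx 63.561$)
$\frac{1}{u{\left(49 \right)} + w} = \frac{1}{49^{2} + 2 \sqrt{1010}} = \frac{1}{2401 + 2 \sqrt{1010}}$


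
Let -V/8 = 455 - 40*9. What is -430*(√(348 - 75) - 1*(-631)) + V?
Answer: -272090 - 430*√273 ≈ -2.7920e+5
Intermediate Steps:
V = -760 (V = -8*(455 - 40*9) = -8*(455 - 1*360) = -8*(455 - 360) = -8*95 = -760)
-430*(√(348 - 75) - 1*(-631)) + V = -430*(√(348 - 75) - 1*(-631)) - 760 = -430*(√273 + 631) - 760 = -430*(631 + √273) - 760 = (-271330 - 430*√273) - 760 = -272090 - 430*√273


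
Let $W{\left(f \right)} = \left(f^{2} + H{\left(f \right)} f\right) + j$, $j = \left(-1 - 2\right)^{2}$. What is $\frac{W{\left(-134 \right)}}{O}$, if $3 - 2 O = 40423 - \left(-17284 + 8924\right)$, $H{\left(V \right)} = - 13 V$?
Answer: $\frac{71821}{8130} \approx 8.8341$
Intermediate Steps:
$j = 9$ ($j = \left(-3\right)^{2} = 9$)
$W{\left(f \right)} = 9 - 12 f^{2}$ ($W{\left(f \right)} = \left(f^{2} + - 13 f f\right) + 9 = \left(f^{2} - 13 f^{2}\right) + 9 = - 12 f^{2} + 9 = 9 - 12 f^{2}$)
$O = -24390$ ($O = \frac{3}{2} - \frac{40423 - \left(-17284 + 8924\right)}{2} = \frac{3}{2} - \frac{40423 - -8360}{2} = \frac{3}{2} - \frac{40423 + 8360}{2} = \frac{3}{2} - \frac{48783}{2} = -24390$)
$\frac{W{\left(-134 \right)}}{O} = \frac{9 - 12 \left(-134\right)^{2}}{-24390} = \left(9 - 215472\right) \left(- \frac{1}{24390}\right) = \left(-215463\right) \left(- \frac{1}{24390}\right) = \frac{71821}{8130}$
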